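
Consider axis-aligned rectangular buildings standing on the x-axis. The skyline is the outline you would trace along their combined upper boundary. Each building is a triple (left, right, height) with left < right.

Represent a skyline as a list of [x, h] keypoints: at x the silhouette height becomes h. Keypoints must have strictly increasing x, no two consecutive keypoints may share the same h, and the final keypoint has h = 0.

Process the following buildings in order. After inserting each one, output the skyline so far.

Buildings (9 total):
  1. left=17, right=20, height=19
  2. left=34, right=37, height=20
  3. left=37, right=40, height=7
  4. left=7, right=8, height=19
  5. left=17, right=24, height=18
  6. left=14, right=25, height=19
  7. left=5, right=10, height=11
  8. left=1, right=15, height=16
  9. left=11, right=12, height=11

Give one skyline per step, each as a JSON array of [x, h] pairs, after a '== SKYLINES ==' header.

== SKYLINES ==
[[17,19],[20,0]]
[[17,19],[20,0],[34,20],[37,0]]
[[17,19],[20,0],[34,20],[37,7],[40,0]]
[[7,19],[8,0],[17,19],[20,0],[34,20],[37,7],[40,0]]
[[7,19],[8,0],[17,19],[20,18],[24,0],[34,20],[37,7],[40,0]]
[[7,19],[8,0],[14,19],[25,0],[34,20],[37,7],[40,0]]
[[5,11],[7,19],[8,11],[10,0],[14,19],[25,0],[34,20],[37,7],[40,0]]
[[1,16],[7,19],[8,16],[14,19],[25,0],[34,20],[37,7],[40,0]]
[[1,16],[7,19],[8,16],[14,19],[25,0],[34,20],[37,7],[40,0]]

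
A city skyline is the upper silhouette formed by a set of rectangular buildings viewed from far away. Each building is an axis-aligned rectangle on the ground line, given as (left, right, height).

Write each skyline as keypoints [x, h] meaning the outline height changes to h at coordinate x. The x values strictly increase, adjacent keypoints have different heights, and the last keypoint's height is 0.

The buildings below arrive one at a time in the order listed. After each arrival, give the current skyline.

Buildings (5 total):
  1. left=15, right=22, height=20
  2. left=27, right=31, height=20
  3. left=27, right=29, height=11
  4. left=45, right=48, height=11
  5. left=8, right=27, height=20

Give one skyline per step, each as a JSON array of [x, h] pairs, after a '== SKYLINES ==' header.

== SKYLINES ==
[[15,20],[22,0]]
[[15,20],[22,0],[27,20],[31,0]]
[[15,20],[22,0],[27,20],[31,0]]
[[15,20],[22,0],[27,20],[31,0],[45,11],[48,0]]
[[8,20],[31,0],[45,11],[48,0]]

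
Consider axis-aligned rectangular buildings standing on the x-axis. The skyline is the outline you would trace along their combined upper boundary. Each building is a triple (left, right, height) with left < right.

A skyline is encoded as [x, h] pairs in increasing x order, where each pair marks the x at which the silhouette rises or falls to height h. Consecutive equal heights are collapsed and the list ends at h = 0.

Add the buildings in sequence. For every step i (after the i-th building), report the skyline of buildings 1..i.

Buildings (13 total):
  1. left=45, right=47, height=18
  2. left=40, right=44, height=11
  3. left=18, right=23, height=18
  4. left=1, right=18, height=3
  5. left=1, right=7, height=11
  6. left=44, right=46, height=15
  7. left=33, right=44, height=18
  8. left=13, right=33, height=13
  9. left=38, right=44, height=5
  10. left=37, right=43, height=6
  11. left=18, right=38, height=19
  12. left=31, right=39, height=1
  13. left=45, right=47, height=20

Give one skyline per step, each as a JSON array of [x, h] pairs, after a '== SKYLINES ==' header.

== SKYLINES ==
[[45,18],[47,0]]
[[40,11],[44,0],[45,18],[47,0]]
[[18,18],[23,0],[40,11],[44,0],[45,18],[47,0]]
[[1,3],[18,18],[23,0],[40,11],[44,0],[45,18],[47,0]]
[[1,11],[7,3],[18,18],[23,0],[40,11],[44,0],[45,18],[47,0]]
[[1,11],[7,3],[18,18],[23,0],[40,11],[44,15],[45,18],[47,0]]
[[1,11],[7,3],[18,18],[23,0],[33,18],[44,15],[45,18],[47,0]]
[[1,11],[7,3],[13,13],[18,18],[23,13],[33,18],[44,15],[45,18],[47,0]]
[[1,11],[7,3],[13,13],[18,18],[23,13],[33,18],[44,15],[45,18],[47,0]]
[[1,11],[7,3],[13,13],[18,18],[23,13],[33,18],[44,15],[45,18],[47,0]]
[[1,11],[7,3],[13,13],[18,19],[38,18],[44,15],[45,18],[47,0]]
[[1,11],[7,3],[13,13],[18,19],[38,18],[44,15],[45,18],[47,0]]
[[1,11],[7,3],[13,13],[18,19],[38,18],[44,15],[45,20],[47,0]]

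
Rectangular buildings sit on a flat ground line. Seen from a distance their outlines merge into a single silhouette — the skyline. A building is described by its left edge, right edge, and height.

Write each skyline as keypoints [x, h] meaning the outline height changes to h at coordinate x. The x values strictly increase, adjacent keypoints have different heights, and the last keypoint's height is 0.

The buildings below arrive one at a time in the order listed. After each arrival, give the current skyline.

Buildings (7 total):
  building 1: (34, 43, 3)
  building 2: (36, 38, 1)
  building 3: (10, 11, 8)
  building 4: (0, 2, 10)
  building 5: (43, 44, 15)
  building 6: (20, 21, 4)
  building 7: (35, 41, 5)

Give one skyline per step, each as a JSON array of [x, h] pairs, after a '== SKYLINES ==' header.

== SKYLINES ==
[[34,3],[43,0]]
[[34,3],[43,0]]
[[10,8],[11,0],[34,3],[43,0]]
[[0,10],[2,0],[10,8],[11,0],[34,3],[43,0]]
[[0,10],[2,0],[10,8],[11,0],[34,3],[43,15],[44,0]]
[[0,10],[2,0],[10,8],[11,0],[20,4],[21,0],[34,3],[43,15],[44,0]]
[[0,10],[2,0],[10,8],[11,0],[20,4],[21,0],[34,3],[35,5],[41,3],[43,15],[44,0]]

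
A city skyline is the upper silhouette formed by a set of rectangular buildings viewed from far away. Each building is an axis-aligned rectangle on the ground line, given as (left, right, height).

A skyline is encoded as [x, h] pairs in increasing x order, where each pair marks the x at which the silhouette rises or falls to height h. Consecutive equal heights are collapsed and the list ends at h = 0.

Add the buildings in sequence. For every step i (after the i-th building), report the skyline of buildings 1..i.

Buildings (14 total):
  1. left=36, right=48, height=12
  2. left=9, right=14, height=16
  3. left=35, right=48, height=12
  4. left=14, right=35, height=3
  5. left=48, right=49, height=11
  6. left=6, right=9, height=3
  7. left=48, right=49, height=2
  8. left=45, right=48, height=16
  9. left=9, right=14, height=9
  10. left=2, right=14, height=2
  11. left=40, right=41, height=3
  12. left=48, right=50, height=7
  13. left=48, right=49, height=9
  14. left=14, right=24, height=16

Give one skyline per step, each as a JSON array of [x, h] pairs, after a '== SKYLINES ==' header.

== SKYLINES ==
[[36,12],[48,0]]
[[9,16],[14,0],[36,12],[48,0]]
[[9,16],[14,0],[35,12],[48,0]]
[[9,16],[14,3],[35,12],[48,0]]
[[9,16],[14,3],[35,12],[48,11],[49,0]]
[[6,3],[9,16],[14,3],[35,12],[48,11],[49,0]]
[[6,3],[9,16],[14,3],[35,12],[48,11],[49,0]]
[[6,3],[9,16],[14,3],[35,12],[45,16],[48,11],[49,0]]
[[6,3],[9,16],[14,3],[35,12],[45,16],[48,11],[49,0]]
[[2,2],[6,3],[9,16],[14,3],[35,12],[45,16],[48,11],[49,0]]
[[2,2],[6,3],[9,16],[14,3],[35,12],[45,16],[48,11],[49,0]]
[[2,2],[6,3],[9,16],[14,3],[35,12],[45,16],[48,11],[49,7],[50,0]]
[[2,2],[6,3],[9,16],[14,3],[35,12],[45,16],[48,11],[49,7],[50,0]]
[[2,2],[6,3],[9,16],[24,3],[35,12],[45,16],[48,11],[49,7],[50,0]]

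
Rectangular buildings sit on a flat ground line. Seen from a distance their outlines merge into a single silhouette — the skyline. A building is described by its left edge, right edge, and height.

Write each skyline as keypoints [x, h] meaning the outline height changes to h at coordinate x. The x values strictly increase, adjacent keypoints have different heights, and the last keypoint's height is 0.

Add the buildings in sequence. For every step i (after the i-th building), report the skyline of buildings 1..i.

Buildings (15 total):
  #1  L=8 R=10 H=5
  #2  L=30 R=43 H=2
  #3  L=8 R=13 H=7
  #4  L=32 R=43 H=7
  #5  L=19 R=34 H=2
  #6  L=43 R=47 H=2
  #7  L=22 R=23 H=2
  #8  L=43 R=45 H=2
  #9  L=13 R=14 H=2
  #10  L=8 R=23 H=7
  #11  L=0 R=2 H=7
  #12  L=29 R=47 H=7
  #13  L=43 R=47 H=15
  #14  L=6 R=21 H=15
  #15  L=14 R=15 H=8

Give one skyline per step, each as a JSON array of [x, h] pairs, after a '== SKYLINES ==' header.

== SKYLINES ==
[[8,5],[10,0]]
[[8,5],[10,0],[30,2],[43,0]]
[[8,7],[13,0],[30,2],[43,0]]
[[8,7],[13,0],[30,2],[32,7],[43,0]]
[[8,7],[13,0],[19,2],[32,7],[43,0]]
[[8,7],[13,0],[19,2],[32,7],[43,2],[47,0]]
[[8,7],[13,0],[19,2],[32,7],[43,2],[47,0]]
[[8,7],[13,0],[19,2],[32,7],[43,2],[47,0]]
[[8,7],[13,2],[14,0],[19,2],[32,7],[43,2],[47,0]]
[[8,7],[23,2],[32,7],[43,2],[47,0]]
[[0,7],[2,0],[8,7],[23,2],[32,7],[43,2],[47,0]]
[[0,7],[2,0],[8,7],[23,2],[29,7],[47,0]]
[[0,7],[2,0],[8,7],[23,2],[29,7],[43,15],[47,0]]
[[0,7],[2,0],[6,15],[21,7],[23,2],[29,7],[43,15],[47,0]]
[[0,7],[2,0],[6,15],[21,7],[23,2],[29,7],[43,15],[47,0]]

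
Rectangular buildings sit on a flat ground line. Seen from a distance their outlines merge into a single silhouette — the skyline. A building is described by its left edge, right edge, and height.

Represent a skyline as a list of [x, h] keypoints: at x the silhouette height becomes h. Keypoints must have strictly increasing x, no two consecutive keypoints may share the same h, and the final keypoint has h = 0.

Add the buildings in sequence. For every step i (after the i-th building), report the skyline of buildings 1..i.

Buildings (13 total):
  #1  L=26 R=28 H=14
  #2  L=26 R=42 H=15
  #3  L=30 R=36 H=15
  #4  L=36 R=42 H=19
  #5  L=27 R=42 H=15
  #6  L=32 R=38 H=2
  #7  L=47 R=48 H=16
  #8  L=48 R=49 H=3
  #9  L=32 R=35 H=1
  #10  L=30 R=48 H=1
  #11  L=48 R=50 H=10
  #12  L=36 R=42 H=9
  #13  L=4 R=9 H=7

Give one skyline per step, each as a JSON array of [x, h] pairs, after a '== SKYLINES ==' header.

== SKYLINES ==
[[26,14],[28,0]]
[[26,15],[42,0]]
[[26,15],[42,0]]
[[26,15],[36,19],[42,0]]
[[26,15],[36,19],[42,0]]
[[26,15],[36,19],[42,0]]
[[26,15],[36,19],[42,0],[47,16],[48,0]]
[[26,15],[36,19],[42,0],[47,16],[48,3],[49,0]]
[[26,15],[36,19],[42,0],[47,16],[48,3],[49,0]]
[[26,15],[36,19],[42,1],[47,16],[48,3],[49,0]]
[[26,15],[36,19],[42,1],[47,16],[48,10],[50,0]]
[[26,15],[36,19],[42,1],[47,16],[48,10],[50,0]]
[[4,7],[9,0],[26,15],[36,19],[42,1],[47,16],[48,10],[50,0]]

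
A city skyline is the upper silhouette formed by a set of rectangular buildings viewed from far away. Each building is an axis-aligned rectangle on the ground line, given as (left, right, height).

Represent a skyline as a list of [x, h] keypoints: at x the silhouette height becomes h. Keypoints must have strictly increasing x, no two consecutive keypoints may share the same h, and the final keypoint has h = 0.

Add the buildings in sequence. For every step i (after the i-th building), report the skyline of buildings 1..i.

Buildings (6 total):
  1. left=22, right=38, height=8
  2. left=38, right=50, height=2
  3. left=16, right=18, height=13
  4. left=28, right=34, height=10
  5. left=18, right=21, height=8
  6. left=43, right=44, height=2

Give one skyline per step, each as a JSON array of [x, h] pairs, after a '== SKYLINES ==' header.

== SKYLINES ==
[[22,8],[38,0]]
[[22,8],[38,2],[50,0]]
[[16,13],[18,0],[22,8],[38,2],[50,0]]
[[16,13],[18,0],[22,8],[28,10],[34,8],[38,2],[50,0]]
[[16,13],[18,8],[21,0],[22,8],[28,10],[34,8],[38,2],[50,0]]
[[16,13],[18,8],[21,0],[22,8],[28,10],[34,8],[38,2],[50,0]]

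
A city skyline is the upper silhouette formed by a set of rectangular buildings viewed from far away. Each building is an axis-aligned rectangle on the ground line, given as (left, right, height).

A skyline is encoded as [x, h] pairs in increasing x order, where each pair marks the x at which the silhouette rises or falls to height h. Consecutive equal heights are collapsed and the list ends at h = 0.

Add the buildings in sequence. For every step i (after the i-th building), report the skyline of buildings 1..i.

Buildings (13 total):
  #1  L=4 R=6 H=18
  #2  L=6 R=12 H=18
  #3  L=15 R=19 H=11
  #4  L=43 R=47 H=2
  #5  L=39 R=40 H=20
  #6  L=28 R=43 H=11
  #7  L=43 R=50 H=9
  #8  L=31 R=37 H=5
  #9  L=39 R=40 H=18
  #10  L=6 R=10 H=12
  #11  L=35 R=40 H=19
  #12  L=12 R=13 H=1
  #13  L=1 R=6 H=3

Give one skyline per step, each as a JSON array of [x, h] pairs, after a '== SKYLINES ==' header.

== SKYLINES ==
[[4,18],[6,0]]
[[4,18],[12,0]]
[[4,18],[12,0],[15,11],[19,0]]
[[4,18],[12,0],[15,11],[19,0],[43,2],[47,0]]
[[4,18],[12,0],[15,11],[19,0],[39,20],[40,0],[43,2],[47,0]]
[[4,18],[12,0],[15,11],[19,0],[28,11],[39,20],[40,11],[43,2],[47,0]]
[[4,18],[12,0],[15,11],[19,0],[28,11],[39,20],[40,11],[43,9],[50,0]]
[[4,18],[12,0],[15,11],[19,0],[28,11],[39,20],[40,11],[43,9],[50,0]]
[[4,18],[12,0],[15,11],[19,0],[28,11],[39,20],[40,11],[43,9],[50,0]]
[[4,18],[12,0],[15,11],[19,0],[28,11],[39,20],[40,11],[43,9],[50,0]]
[[4,18],[12,0],[15,11],[19,0],[28,11],[35,19],[39,20],[40,11],[43,9],[50,0]]
[[4,18],[12,1],[13,0],[15,11],[19,0],[28,11],[35,19],[39,20],[40,11],[43,9],[50,0]]
[[1,3],[4,18],[12,1],[13,0],[15,11],[19,0],[28,11],[35,19],[39,20],[40,11],[43,9],[50,0]]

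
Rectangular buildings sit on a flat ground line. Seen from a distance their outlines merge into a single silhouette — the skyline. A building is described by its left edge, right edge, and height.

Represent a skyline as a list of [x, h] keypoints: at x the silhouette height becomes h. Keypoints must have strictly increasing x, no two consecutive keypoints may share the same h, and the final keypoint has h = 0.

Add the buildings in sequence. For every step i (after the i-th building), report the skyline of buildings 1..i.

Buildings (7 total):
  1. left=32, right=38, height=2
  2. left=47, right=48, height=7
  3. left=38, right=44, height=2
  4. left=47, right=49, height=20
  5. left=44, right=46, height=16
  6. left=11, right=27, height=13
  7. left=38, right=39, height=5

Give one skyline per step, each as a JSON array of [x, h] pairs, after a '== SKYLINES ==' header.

== SKYLINES ==
[[32,2],[38,0]]
[[32,2],[38,0],[47,7],[48,0]]
[[32,2],[44,0],[47,7],[48,0]]
[[32,2],[44,0],[47,20],[49,0]]
[[32,2],[44,16],[46,0],[47,20],[49,0]]
[[11,13],[27,0],[32,2],[44,16],[46,0],[47,20],[49,0]]
[[11,13],[27,0],[32,2],[38,5],[39,2],[44,16],[46,0],[47,20],[49,0]]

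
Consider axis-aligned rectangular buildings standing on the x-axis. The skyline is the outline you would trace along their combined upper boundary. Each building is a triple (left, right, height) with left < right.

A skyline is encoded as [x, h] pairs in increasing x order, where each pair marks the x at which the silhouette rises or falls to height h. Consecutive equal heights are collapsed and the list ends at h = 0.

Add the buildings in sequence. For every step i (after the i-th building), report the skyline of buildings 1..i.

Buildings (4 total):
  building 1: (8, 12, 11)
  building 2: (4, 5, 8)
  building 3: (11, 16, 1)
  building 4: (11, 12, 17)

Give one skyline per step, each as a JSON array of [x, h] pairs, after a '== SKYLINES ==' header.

== SKYLINES ==
[[8,11],[12,0]]
[[4,8],[5,0],[8,11],[12,0]]
[[4,8],[5,0],[8,11],[12,1],[16,0]]
[[4,8],[5,0],[8,11],[11,17],[12,1],[16,0]]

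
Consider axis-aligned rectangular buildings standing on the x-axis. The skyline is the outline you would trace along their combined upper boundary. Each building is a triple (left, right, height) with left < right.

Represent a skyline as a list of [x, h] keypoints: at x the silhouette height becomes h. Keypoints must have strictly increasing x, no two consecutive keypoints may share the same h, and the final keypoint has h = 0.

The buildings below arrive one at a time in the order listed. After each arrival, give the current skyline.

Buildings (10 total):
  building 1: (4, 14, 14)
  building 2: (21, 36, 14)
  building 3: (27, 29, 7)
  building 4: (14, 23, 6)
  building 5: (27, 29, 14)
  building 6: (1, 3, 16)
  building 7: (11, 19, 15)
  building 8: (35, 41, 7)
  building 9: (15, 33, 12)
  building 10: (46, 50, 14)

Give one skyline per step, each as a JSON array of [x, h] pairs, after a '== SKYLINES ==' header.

== SKYLINES ==
[[4,14],[14,0]]
[[4,14],[14,0],[21,14],[36,0]]
[[4,14],[14,0],[21,14],[36,0]]
[[4,14],[14,6],[21,14],[36,0]]
[[4,14],[14,6],[21,14],[36,0]]
[[1,16],[3,0],[4,14],[14,6],[21,14],[36,0]]
[[1,16],[3,0],[4,14],[11,15],[19,6],[21,14],[36,0]]
[[1,16],[3,0],[4,14],[11,15],[19,6],[21,14],[36,7],[41,0]]
[[1,16],[3,0],[4,14],[11,15],[19,12],[21,14],[36,7],[41,0]]
[[1,16],[3,0],[4,14],[11,15],[19,12],[21,14],[36,7],[41,0],[46,14],[50,0]]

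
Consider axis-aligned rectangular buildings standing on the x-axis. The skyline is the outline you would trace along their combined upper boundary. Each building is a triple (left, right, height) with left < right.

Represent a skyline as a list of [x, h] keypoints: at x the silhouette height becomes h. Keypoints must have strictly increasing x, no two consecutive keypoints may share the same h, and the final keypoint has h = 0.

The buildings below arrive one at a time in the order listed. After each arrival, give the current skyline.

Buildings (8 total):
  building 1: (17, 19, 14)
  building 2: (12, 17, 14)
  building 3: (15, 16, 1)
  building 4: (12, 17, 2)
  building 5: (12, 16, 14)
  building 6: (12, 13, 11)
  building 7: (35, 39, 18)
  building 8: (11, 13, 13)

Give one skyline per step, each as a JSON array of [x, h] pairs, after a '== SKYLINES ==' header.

== SKYLINES ==
[[17,14],[19,0]]
[[12,14],[19,0]]
[[12,14],[19,0]]
[[12,14],[19,0]]
[[12,14],[19,0]]
[[12,14],[19,0]]
[[12,14],[19,0],[35,18],[39,0]]
[[11,13],[12,14],[19,0],[35,18],[39,0]]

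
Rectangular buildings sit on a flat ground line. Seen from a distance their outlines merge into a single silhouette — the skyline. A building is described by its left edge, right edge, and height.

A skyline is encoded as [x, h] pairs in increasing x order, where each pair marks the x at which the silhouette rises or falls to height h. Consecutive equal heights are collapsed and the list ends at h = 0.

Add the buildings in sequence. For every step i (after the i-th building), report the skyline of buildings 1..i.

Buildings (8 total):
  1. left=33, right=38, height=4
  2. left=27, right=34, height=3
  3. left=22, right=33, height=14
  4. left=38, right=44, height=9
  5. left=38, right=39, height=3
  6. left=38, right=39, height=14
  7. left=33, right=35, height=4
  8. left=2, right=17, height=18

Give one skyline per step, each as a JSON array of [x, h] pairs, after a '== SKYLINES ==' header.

== SKYLINES ==
[[33,4],[38,0]]
[[27,3],[33,4],[38,0]]
[[22,14],[33,4],[38,0]]
[[22,14],[33,4],[38,9],[44,0]]
[[22,14],[33,4],[38,9],[44,0]]
[[22,14],[33,4],[38,14],[39,9],[44,0]]
[[22,14],[33,4],[38,14],[39,9],[44,0]]
[[2,18],[17,0],[22,14],[33,4],[38,14],[39,9],[44,0]]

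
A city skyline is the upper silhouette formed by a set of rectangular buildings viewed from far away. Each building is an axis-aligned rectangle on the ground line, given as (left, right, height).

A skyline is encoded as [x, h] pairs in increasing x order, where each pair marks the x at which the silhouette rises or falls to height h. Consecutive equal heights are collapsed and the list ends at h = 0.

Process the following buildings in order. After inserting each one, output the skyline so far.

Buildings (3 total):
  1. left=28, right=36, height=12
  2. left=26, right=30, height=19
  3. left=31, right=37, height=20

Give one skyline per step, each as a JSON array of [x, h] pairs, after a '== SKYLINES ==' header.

== SKYLINES ==
[[28,12],[36,0]]
[[26,19],[30,12],[36,0]]
[[26,19],[30,12],[31,20],[37,0]]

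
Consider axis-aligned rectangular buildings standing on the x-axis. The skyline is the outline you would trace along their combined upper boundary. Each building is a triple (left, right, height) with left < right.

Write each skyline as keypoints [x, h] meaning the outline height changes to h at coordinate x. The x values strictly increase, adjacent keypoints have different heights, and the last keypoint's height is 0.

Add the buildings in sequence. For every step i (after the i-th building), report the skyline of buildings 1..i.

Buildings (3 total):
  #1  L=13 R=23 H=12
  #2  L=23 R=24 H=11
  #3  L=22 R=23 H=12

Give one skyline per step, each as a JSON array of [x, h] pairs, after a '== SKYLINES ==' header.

== SKYLINES ==
[[13,12],[23,0]]
[[13,12],[23,11],[24,0]]
[[13,12],[23,11],[24,0]]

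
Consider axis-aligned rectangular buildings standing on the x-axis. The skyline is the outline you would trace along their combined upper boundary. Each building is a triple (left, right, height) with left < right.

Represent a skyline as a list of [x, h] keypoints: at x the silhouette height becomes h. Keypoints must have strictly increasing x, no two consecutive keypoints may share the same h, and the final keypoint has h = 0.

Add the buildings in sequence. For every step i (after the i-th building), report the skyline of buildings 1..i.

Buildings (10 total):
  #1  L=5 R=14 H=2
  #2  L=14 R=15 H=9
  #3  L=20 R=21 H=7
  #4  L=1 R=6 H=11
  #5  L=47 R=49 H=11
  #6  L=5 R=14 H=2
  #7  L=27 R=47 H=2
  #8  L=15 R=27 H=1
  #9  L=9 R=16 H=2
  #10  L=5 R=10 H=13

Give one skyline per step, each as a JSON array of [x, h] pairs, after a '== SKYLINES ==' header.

== SKYLINES ==
[[5,2],[14,0]]
[[5,2],[14,9],[15,0]]
[[5,2],[14,9],[15,0],[20,7],[21,0]]
[[1,11],[6,2],[14,9],[15,0],[20,7],[21,0]]
[[1,11],[6,2],[14,9],[15,0],[20,7],[21,0],[47,11],[49,0]]
[[1,11],[6,2],[14,9],[15,0],[20,7],[21,0],[47,11],[49,0]]
[[1,11],[6,2],[14,9],[15,0],[20,7],[21,0],[27,2],[47,11],[49,0]]
[[1,11],[6,2],[14,9],[15,1],[20,7],[21,1],[27,2],[47,11],[49,0]]
[[1,11],[6,2],[14,9],[15,2],[16,1],[20,7],[21,1],[27,2],[47,11],[49,0]]
[[1,11],[5,13],[10,2],[14,9],[15,2],[16,1],[20,7],[21,1],[27,2],[47,11],[49,0]]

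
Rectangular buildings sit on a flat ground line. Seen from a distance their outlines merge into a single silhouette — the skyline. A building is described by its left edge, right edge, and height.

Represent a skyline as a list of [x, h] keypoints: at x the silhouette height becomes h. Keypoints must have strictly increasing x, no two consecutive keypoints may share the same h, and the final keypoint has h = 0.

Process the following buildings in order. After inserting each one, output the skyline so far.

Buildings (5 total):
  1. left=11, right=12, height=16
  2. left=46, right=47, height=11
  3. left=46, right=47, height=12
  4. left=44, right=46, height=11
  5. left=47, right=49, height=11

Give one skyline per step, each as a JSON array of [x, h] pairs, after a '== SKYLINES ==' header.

== SKYLINES ==
[[11,16],[12,0]]
[[11,16],[12,0],[46,11],[47,0]]
[[11,16],[12,0],[46,12],[47,0]]
[[11,16],[12,0],[44,11],[46,12],[47,0]]
[[11,16],[12,0],[44,11],[46,12],[47,11],[49,0]]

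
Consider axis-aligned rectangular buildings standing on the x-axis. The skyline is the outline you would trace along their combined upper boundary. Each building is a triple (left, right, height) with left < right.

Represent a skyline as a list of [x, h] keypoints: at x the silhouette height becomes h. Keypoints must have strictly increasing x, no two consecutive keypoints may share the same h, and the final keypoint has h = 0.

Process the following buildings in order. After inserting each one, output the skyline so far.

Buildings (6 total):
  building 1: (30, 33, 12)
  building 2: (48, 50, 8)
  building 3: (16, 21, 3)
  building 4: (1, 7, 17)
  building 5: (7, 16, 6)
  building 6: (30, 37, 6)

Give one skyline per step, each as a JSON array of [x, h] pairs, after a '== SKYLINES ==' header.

== SKYLINES ==
[[30,12],[33,0]]
[[30,12],[33,0],[48,8],[50,0]]
[[16,3],[21,0],[30,12],[33,0],[48,8],[50,0]]
[[1,17],[7,0],[16,3],[21,0],[30,12],[33,0],[48,8],[50,0]]
[[1,17],[7,6],[16,3],[21,0],[30,12],[33,0],[48,8],[50,0]]
[[1,17],[7,6],[16,3],[21,0],[30,12],[33,6],[37,0],[48,8],[50,0]]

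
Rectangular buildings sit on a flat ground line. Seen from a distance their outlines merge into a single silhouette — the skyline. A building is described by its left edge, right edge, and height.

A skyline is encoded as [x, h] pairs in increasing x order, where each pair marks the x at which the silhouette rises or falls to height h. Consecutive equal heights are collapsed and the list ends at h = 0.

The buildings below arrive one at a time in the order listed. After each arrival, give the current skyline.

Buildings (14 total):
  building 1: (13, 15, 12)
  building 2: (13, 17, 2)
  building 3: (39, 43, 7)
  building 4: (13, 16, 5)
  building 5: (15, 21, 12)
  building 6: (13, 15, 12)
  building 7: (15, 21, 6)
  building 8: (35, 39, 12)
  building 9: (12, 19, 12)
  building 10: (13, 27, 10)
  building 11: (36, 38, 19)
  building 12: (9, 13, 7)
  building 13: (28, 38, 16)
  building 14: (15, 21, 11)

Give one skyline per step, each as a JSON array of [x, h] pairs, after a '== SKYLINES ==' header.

== SKYLINES ==
[[13,12],[15,0]]
[[13,12],[15,2],[17,0]]
[[13,12],[15,2],[17,0],[39,7],[43,0]]
[[13,12],[15,5],[16,2],[17,0],[39,7],[43,0]]
[[13,12],[21,0],[39,7],[43,0]]
[[13,12],[21,0],[39,7],[43,0]]
[[13,12],[21,0],[39,7],[43,0]]
[[13,12],[21,0],[35,12],[39,7],[43,0]]
[[12,12],[21,0],[35,12],[39,7],[43,0]]
[[12,12],[21,10],[27,0],[35,12],[39,7],[43,0]]
[[12,12],[21,10],[27,0],[35,12],[36,19],[38,12],[39,7],[43,0]]
[[9,7],[12,12],[21,10],[27,0],[35,12],[36,19],[38,12],[39,7],[43,0]]
[[9,7],[12,12],[21,10],[27,0],[28,16],[36,19],[38,12],[39,7],[43,0]]
[[9,7],[12,12],[21,10],[27,0],[28,16],[36,19],[38,12],[39,7],[43,0]]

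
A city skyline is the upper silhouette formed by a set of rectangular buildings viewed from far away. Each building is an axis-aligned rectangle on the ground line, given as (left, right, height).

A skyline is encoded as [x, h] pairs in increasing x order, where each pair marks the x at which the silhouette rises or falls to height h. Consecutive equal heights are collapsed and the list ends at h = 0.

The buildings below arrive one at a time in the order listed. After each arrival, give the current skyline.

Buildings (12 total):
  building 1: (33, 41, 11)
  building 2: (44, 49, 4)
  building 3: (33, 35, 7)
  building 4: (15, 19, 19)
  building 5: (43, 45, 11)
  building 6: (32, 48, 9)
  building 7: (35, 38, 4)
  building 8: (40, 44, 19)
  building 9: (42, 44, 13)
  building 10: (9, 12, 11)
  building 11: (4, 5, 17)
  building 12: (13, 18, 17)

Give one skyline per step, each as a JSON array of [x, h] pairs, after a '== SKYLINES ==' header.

== SKYLINES ==
[[33,11],[41,0]]
[[33,11],[41,0],[44,4],[49,0]]
[[33,11],[41,0],[44,4],[49,0]]
[[15,19],[19,0],[33,11],[41,0],[44,4],[49,0]]
[[15,19],[19,0],[33,11],[41,0],[43,11],[45,4],[49,0]]
[[15,19],[19,0],[32,9],[33,11],[41,9],[43,11],[45,9],[48,4],[49,0]]
[[15,19],[19,0],[32,9],[33,11],[41,9],[43,11],[45,9],[48,4],[49,0]]
[[15,19],[19,0],[32,9],[33,11],[40,19],[44,11],[45,9],[48,4],[49,0]]
[[15,19],[19,0],[32,9],[33,11],[40,19],[44,11],[45,9],[48,4],[49,0]]
[[9,11],[12,0],[15,19],[19,0],[32,9],[33,11],[40,19],[44,11],[45,9],[48,4],[49,0]]
[[4,17],[5,0],[9,11],[12,0],[15,19],[19,0],[32,9],[33,11],[40,19],[44,11],[45,9],[48,4],[49,0]]
[[4,17],[5,0],[9,11],[12,0],[13,17],[15,19],[19,0],[32,9],[33,11],[40,19],[44,11],[45,9],[48,4],[49,0]]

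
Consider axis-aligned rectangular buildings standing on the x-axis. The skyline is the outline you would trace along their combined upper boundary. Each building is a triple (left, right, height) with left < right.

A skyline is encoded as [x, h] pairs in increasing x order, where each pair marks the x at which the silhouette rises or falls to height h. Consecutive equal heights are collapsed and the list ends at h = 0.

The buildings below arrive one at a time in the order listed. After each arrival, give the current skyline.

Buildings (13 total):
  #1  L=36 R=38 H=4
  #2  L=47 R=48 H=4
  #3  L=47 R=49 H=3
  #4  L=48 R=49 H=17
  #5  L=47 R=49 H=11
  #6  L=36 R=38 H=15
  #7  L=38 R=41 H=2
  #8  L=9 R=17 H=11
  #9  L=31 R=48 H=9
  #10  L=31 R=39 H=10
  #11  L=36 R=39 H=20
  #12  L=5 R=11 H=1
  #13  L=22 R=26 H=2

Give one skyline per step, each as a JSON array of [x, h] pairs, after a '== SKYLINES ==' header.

== SKYLINES ==
[[36,4],[38,0]]
[[36,4],[38,0],[47,4],[48,0]]
[[36,4],[38,0],[47,4],[48,3],[49,0]]
[[36,4],[38,0],[47,4],[48,17],[49,0]]
[[36,4],[38,0],[47,11],[48,17],[49,0]]
[[36,15],[38,0],[47,11],[48,17],[49,0]]
[[36,15],[38,2],[41,0],[47,11],[48,17],[49,0]]
[[9,11],[17,0],[36,15],[38,2],[41,0],[47,11],[48,17],[49,0]]
[[9,11],[17,0],[31,9],[36,15],[38,9],[47,11],[48,17],[49,0]]
[[9,11],[17,0],[31,10],[36,15],[38,10],[39,9],[47,11],[48,17],[49,0]]
[[9,11],[17,0],[31,10],[36,20],[39,9],[47,11],[48,17],[49,0]]
[[5,1],[9,11],[17,0],[31,10],[36,20],[39,9],[47,11],[48,17],[49,0]]
[[5,1],[9,11],[17,0],[22,2],[26,0],[31,10],[36,20],[39,9],[47,11],[48,17],[49,0]]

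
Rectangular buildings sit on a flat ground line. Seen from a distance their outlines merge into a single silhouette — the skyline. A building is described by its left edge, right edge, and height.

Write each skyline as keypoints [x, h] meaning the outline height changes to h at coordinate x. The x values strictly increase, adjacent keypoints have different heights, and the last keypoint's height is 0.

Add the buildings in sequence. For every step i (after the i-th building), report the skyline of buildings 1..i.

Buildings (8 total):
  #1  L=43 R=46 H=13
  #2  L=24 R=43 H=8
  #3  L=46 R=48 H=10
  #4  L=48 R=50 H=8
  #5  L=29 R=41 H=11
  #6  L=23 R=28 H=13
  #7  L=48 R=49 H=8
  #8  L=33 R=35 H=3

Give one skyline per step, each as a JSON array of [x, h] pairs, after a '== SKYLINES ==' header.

== SKYLINES ==
[[43,13],[46,0]]
[[24,8],[43,13],[46,0]]
[[24,8],[43,13],[46,10],[48,0]]
[[24,8],[43,13],[46,10],[48,8],[50,0]]
[[24,8],[29,11],[41,8],[43,13],[46,10],[48,8],[50,0]]
[[23,13],[28,8],[29,11],[41,8],[43,13],[46,10],[48,8],[50,0]]
[[23,13],[28,8],[29,11],[41,8],[43,13],[46,10],[48,8],[50,0]]
[[23,13],[28,8],[29,11],[41,8],[43,13],[46,10],[48,8],[50,0]]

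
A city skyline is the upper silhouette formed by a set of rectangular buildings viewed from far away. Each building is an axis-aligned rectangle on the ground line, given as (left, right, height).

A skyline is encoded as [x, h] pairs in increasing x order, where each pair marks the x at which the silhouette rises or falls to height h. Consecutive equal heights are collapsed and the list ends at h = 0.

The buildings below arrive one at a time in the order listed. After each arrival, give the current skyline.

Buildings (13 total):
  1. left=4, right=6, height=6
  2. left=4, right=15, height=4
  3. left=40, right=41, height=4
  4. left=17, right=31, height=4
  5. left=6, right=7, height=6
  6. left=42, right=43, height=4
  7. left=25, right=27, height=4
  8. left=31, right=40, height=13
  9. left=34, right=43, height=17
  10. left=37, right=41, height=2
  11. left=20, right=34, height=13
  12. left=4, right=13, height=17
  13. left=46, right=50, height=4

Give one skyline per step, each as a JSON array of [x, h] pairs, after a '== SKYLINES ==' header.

== SKYLINES ==
[[4,6],[6,0]]
[[4,6],[6,4],[15,0]]
[[4,6],[6,4],[15,0],[40,4],[41,0]]
[[4,6],[6,4],[15,0],[17,4],[31,0],[40,4],[41,0]]
[[4,6],[7,4],[15,0],[17,4],[31,0],[40,4],[41,0]]
[[4,6],[7,4],[15,0],[17,4],[31,0],[40,4],[41,0],[42,4],[43,0]]
[[4,6],[7,4],[15,0],[17,4],[31,0],[40,4],[41,0],[42,4],[43,0]]
[[4,6],[7,4],[15,0],[17,4],[31,13],[40,4],[41,0],[42,4],[43,0]]
[[4,6],[7,4],[15,0],[17,4],[31,13],[34,17],[43,0]]
[[4,6],[7,4],[15,0],[17,4],[31,13],[34,17],[43,0]]
[[4,6],[7,4],[15,0],[17,4],[20,13],[34,17],[43,0]]
[[4,17],[13,4],[15,0],[17,4],[20,13],[34,17],[43,0]]
[[4,17],[13,4],[15,0],[17,4],[20,13],[34,17],[43,0],[46,4],[50,0]]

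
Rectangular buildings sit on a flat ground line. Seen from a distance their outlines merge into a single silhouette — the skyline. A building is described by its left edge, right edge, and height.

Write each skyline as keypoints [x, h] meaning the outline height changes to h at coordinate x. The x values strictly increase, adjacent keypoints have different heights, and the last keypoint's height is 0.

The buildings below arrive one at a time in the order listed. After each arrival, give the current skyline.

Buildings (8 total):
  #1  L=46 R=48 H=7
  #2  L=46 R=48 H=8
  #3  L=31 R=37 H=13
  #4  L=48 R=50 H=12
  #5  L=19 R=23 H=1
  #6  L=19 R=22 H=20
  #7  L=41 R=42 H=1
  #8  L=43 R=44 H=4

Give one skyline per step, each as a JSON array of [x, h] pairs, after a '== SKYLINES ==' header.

== SKYLINES ==
[[46,7],[48,0]]
[[46,8],[48,0]]
[[31,13],[37,0],[46,8],[48,0]]
[[31,13],[37,0],[46,8],[48,12],[50,0]]
[[19,1],[23,0],[31,13],[37,0],[46,8],[48,12],[50,0]]
[[19,20],[22,1],[23,0],[31,13],[37,0],[46,8],[48,12],[50,0]]
[[19,20],[22,1],[23,0],[31,13],[37,0],[41,1],[42,0],[46,8],[48,12],[50,0]]
[[19,20],[22,1],[23,0],[31,13],[37,0],[41,1],[42,0],[43,4],[44,0],[46,8],[48,12],[50,0]]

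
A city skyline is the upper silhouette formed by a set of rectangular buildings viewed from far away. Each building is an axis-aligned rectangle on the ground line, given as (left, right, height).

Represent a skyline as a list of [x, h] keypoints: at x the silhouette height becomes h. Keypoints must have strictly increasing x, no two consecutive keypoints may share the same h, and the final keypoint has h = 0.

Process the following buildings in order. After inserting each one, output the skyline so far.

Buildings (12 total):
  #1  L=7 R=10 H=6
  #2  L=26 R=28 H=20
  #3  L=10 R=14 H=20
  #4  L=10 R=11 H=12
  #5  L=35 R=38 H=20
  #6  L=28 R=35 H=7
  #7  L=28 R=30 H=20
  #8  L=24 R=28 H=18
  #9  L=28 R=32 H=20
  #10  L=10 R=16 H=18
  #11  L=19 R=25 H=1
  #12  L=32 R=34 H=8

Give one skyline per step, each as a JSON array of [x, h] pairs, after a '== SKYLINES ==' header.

== SKYLINES ==
[[7,6],[10,0]]
[[7,6],[10,0],[26,20],[28,0]]
[[7,6],[10,20],[14,0],[26,20],[28,0]]
[[7,6],[10,20],[14,0],[26,20],[28,0]]
[[7,6],[10,20],[14,0],[26,20],[28,0],[35,20],[38,0]]
[[7,6],[10,20],[14,0],[26,20],[28,7],[35,20],[38,0]]
[[7,6],[10,20],[14,0],[26,20],[30,7],[35,20],[38,0]]
[[7,6],[10,20],[14,0],[24,18],[26,20],[30,7],[35,20],[38,0]]
[[7,6],[10,20],[14,0],[24,18],[26,20],[32,7],[35,20],[38,0]]
[[7,6],[10,20],[14,18],[16,0],[24,18],[26,20],[32,7],[35,20],[38,0]]
[[7,6],[10,20],[14,18],[16,0],[19,1],[24,18],[26,20],[32,7],[35,20],[38,0]]
[[7,6],[10,20],[14,18],[16,0],[19,1],[24,18],[26,20],[32,8],[34,7],[35,20],[38,0]]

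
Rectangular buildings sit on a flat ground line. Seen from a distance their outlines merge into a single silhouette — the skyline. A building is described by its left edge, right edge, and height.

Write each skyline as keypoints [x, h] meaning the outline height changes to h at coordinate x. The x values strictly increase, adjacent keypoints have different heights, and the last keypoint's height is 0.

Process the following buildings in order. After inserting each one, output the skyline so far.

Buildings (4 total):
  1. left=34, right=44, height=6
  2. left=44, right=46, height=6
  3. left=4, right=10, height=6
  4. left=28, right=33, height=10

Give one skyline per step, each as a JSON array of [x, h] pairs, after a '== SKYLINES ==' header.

== SKYLINES ==
[[34,6],[44,0]]
[[34,6],[46,0]]
[[4,6],[10,0],[34,6],[46,0]]
[[4,6],[10,0],[28,10],[33,0],[34,6],[46,0]]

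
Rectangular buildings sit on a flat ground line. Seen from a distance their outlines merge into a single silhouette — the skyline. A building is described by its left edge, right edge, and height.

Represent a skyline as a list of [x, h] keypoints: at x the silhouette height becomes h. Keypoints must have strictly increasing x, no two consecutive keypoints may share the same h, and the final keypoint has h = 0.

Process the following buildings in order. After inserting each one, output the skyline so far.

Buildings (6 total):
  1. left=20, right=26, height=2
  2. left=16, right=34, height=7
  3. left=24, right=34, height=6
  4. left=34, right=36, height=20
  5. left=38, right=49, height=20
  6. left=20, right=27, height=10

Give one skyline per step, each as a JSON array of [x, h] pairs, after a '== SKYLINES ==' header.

== SKYLINES ==
[[20,2],[26,0]]
[[16,7],[34,0]]
[[16,7],[34,0]]
[[16,7],[34,20],[36,0]]
[[16,7],[34,20],[36,0],[38,20],[49,0]]
[[16,7],[20,10],[27,7],[34,20],[36,0],[38,20],[49,0]]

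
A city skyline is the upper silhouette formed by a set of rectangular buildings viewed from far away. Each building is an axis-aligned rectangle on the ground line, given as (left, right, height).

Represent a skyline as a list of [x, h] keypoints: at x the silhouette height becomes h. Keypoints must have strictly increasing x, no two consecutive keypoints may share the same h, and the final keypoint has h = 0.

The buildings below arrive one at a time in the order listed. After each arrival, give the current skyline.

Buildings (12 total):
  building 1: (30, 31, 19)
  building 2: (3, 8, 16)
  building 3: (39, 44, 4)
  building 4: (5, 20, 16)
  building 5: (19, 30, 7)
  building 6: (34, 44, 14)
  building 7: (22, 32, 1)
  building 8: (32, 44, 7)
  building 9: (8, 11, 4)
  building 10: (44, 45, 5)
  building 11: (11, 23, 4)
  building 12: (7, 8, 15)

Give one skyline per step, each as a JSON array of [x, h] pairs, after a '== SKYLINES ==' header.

== SKYLINES ==
[[30,19],[31,0]]
[[3,16],[8,0],[30,19],[31,0]]
[[3,16],[8,0],[30,19],[31,0],[39,4],[44,0]]
[[3,16],[20,0],[30,19],[31,0],[39,4],[44,0]]
[[3,16],[20,7],[30,19],[31,0],[39,4],[44,0]]
[[3,16],[20,7],[30,19],[31,0],[34,14],[44,0]]
[[3,16],[20,7],[30,19],[31,1],[32,0],[34,14],[44,0]]
[[3,16],[20,7],[30,19],[31,1],[32,7],[34,14],[44,0]]
[[3,16],[20,7],[30,19],[31,1],[32,7],[34,14],[44,0]]
[[3,16],[20,7],[30,19],[31,1],[32,7],[34,14],[44,5],[45,0]]
[[3,16],[20,7],[30,19],[31,1],[32,7],[34,14],[44,5],[45,0]]
[[3,16],[20,7],[30,19],[31,1],[32,7],[34,14],[44,5],[45,0]]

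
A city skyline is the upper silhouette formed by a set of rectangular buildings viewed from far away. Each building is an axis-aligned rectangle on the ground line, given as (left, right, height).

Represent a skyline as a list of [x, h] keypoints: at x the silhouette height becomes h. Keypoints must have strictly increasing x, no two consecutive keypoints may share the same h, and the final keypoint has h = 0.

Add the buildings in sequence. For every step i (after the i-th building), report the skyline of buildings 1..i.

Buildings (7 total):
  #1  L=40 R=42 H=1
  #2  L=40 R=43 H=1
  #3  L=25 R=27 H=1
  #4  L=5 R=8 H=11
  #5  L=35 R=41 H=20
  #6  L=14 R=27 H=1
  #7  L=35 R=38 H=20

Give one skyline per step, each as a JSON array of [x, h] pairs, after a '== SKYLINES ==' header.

== SKYLINES ==
[[40,1],[42,0]]
[[40,1],[43,0]]
[[25,1],[27,0],[40,1],[43,0]]
[[5,11],[8,0],[25,1],[27,0],[40,1],[43,0]]
[[5,11],[8,0],[25,1],[27,0],[35,20],[41,1],[43,0]]
[[5,11],[8,0],[14,1],[27,0],[35,20],[41,1],[43,0]]
[[5,11],[8,0],[14,1],[27,0],[35,20],[41,1],[43,0]]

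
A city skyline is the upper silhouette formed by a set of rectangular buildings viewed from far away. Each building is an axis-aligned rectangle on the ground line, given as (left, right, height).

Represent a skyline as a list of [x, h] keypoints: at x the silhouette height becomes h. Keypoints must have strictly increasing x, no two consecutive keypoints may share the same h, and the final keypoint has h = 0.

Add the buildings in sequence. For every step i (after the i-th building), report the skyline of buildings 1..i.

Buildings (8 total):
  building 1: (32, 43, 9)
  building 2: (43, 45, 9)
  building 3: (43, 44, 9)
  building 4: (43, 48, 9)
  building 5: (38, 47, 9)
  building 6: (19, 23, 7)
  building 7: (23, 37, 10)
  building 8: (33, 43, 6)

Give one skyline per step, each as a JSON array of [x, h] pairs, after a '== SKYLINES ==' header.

== SKYLINES ==
[[32,9],[43,0]]
[[32,9],[45,0]]
[[32,9],[45,0]]
[[32,9],[48,0]]
[[32,9],[48,0]]
[[19,7],[23,0],[32,9],[48,0]]
[[19,7],[23,10],[37,9],[48,0]]
[[19,7],[23,10],[37,9],[48,0]]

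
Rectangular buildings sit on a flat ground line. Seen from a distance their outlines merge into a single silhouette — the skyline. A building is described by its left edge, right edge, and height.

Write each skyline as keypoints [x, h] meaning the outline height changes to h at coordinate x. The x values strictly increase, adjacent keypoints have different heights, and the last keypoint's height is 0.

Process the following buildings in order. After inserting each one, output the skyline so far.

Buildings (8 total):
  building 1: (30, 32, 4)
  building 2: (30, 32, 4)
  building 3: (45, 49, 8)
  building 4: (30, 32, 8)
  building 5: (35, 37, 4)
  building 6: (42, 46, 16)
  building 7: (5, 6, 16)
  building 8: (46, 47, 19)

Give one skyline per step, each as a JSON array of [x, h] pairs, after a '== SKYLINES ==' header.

== SKYLINES ==
[[30,4],[32,0]]
[[30,4],[32,0]]
[[30,4],[32,0],[45,8],[49,0]]
[[30,8],[32,0],[45,8],[49,0]]
[[30,8],[32,0],[35,4],[37,0],[45,8],[49,0]]
[[30,8],[32,0],[35,4],[37,0],[42,16],[46,8],[49,0]]
[[5,16],[6,0],[30,8],[32,0],[35,4],[37,0],[42,16],[46,8],[49,0]]
[[5,16],[6,0],[30,8],[32,0],[35,4],[37,0],[42,16],[46,19],[47,8],[49,0]]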